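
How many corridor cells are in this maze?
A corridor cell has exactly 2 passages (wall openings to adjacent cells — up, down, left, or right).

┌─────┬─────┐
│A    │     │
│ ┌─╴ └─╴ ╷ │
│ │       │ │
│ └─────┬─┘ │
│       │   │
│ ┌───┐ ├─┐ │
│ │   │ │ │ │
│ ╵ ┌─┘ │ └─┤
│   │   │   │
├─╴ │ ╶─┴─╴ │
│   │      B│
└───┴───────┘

Counting cells with exactly 2 passages:
Total corridor cells: 24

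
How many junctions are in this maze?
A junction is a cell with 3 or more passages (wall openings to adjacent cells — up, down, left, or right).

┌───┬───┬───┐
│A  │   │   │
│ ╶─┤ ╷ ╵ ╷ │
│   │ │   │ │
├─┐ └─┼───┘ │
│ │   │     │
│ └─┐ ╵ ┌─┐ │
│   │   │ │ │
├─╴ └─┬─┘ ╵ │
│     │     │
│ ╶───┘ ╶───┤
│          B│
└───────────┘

Checking each cell for number of passages:

Junctions found (3+ passages):
  (2, 5): 3 passages
  (4, 1): 3 passages
  (4, 4): 3 passages
  (5, 3): 3 passages
Total junctions: 4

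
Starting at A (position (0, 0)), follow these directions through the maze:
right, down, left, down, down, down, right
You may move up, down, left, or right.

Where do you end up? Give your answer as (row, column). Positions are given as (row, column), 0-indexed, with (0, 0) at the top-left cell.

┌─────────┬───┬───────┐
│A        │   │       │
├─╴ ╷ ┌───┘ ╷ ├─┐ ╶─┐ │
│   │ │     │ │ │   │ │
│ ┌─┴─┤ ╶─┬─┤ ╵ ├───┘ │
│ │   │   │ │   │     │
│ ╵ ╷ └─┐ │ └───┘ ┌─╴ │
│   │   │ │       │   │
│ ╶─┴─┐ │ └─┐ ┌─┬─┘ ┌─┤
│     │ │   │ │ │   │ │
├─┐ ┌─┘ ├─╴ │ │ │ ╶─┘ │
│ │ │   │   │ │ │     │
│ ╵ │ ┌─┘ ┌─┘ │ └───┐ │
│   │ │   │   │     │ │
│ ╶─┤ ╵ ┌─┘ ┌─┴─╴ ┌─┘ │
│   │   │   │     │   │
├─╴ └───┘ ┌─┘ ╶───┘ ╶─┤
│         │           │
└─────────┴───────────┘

Following directions step by step:
Start: (0, 0)
  right: (0, 0) → (0, 1)
  down: (0, 1) → (1, 1)
  left: (1, 1) → (1, 0)
  down: (1, 0) → (2, 0)
  down: (2, 0) → (3, 0)
  down: (3, 0) → (4, 0)
  right: (4, 0) → (4, 1)
Final position: (4, 1)

Path taken:

┌─────────┬───┬───────┐
│A ↓      │   │       │
├─╴ ╷ ┌───┘ ╷ ├─┐ ╶─┐ │
│↓ ↲│ │     │ │ │   │ │
│ ┌─┴─┤ ╶─┬─┤ ╵ ├───┘ │
│↓│   │   │ │   │     │
│ ╵ ╷ └─┐ │ └───┘ ┌─╴ │
│↓  │   │ │       │   │
│ ╶─┴─┐ │ └─┐ ┌─┬─┘ ┌─┤
│↳ B  │ │   │ │ │   │ │
├─┐ ┌─┘ ├─╴ │ │ │ ╶─┘ │
│ │ │   │   │ │ │     │
│ ╵ │ ┌─┘ ┌─┘ │ └───┐ │
│   │ │   │   │     │ │
│ ╶─┤ ╵ ┌─┘ ┌─┴─╴ ┌─┘ │
│   │   │   │     │   │
├─╴ └───┘ ┌─┘ ╶───┘ ╶─┤
│         │           │
└─────────┴───────────┘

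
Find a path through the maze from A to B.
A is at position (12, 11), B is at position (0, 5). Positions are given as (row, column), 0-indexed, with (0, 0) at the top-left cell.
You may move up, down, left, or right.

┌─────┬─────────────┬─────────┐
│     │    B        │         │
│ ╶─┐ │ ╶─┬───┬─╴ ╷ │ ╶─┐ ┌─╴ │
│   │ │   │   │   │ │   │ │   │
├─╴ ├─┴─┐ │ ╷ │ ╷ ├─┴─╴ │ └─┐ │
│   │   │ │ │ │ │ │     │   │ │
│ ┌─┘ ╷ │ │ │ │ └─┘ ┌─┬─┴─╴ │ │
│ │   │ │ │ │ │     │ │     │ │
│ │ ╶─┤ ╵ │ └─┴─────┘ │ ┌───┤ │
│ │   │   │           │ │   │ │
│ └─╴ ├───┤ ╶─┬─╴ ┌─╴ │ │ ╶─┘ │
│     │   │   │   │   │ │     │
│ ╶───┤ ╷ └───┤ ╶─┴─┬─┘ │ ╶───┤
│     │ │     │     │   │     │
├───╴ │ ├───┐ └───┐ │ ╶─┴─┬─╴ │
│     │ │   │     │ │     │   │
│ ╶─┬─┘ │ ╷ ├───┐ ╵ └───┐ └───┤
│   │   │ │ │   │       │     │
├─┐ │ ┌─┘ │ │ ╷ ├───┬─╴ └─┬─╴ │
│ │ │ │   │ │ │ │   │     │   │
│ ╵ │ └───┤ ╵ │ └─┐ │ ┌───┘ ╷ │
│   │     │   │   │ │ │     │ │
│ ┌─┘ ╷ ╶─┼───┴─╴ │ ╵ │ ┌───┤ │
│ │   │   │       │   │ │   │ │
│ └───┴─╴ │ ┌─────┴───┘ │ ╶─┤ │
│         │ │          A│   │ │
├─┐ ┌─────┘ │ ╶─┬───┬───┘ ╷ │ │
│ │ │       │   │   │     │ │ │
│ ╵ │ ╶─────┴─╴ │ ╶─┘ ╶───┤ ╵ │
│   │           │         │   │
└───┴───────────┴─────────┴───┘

Finding the shortest path from (12, 11) to (0, 5):
Path length: 40 steps
Directions: up → up → right → right → up → right → up → left → left → up → left → left → up → right → up → up → up → right → right → up → left → up → up → left → left → down → right → down → left → left → down → left → left → up → up → right → up → left → left → left

Solution:

┌─────┬─────────────┬─────────┐
│     │    B ← ← ↰  │↓ ← ↰    │
│ ╶─┐ │ ╶─┬───┬─╴ ╷ │ ╶─┐ ┌─╴ │
│   │ │   │   │↱ ↑│ │↳ ↓│↑│   │
├─╴ ├─┴─┐ │ ╷ │ ╷ ├─┴─╴ │ └─┐ │
│   │   │ │ │ │↑│ │↓ ← ↲│↑ ↰│ │
│ ┌─┘ ╷ │ │ │ │ └─┘ ┌─┬─┴─╴ │ │
│ │   │ │ │ │ │↑ ← ↲│ │↱ → ↑│ │
│ │ ╶─┤ ╵ │ └─┴─────┘ │ ┌───┤ │
│ │   │   │           │↑│   │ │
│ └─╴ ├───┤ ╶─┬─╴ ┌─╴ │ │ ╶─┘ │
│     │   │   │   │   │↑│     │
│ ╶───┤ ╷ └───┤ ╶─┴─┬─┘ │ ╶───┤
│     │ │     │     │↱ ↑│     │
├───╴ │ ├───┐ └───┐ │ ╶─┴─┬─╴ │
│     │ │   │     │ │↑ ← ↰│   │
│ ╶─┬─┘ │ ╷ ├───┐ ╵ └───┐ └───┤
│   │   │ │ │   │       │↑ ← ↰│
├─┐ │ ┌─┘ │ │ ╷ ├───┬─╴ └─┬─╴ │
│ │ │ │   │ │ │ │   │     │↱ ↑│
│ ╵ │ └───┤ ╵ │ └─┐ │ ┌───┘ ╷ │
│   │     │   │   │ │ │↱ → ↑│ │
│ ┌─┘ ╷ ╶─┼───┴─╴ │ ╵ │ ┌───┤ │
│ │   │   │       │   │↑│   │ │
│ └───┴─╴ │ ┌─────┴───┘ │ ╶─┤ │
│         │ │          A│   │ │
├─┐ ┌─────┘ │ ╶─┬───┬───┘ ╷ │ │
│ │ │       │   │   │     │ │ │
│ ╵ │ ╶─────┴─╴ │ ╶─┘ ╶───┤ ╵ │
│   │           │         │   │
└───┴───────────┴─────────┴───┘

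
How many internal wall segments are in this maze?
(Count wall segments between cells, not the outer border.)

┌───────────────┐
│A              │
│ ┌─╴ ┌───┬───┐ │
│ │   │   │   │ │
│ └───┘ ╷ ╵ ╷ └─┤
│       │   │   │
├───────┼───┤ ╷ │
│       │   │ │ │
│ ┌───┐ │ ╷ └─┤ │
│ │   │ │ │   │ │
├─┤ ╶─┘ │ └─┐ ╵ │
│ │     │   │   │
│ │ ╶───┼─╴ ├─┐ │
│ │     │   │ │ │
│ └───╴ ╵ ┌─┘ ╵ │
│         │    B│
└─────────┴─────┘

Counting internal wall segments:
Total internal walls: 49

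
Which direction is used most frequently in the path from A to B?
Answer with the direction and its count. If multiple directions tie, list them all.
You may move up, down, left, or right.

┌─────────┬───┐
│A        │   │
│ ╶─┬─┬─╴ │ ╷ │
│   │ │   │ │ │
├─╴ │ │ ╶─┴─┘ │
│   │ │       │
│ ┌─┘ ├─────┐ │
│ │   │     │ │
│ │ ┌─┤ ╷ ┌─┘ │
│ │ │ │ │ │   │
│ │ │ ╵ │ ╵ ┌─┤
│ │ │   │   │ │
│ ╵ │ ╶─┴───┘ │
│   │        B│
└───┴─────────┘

Directions: right, right, right, right, down, left, down, right, right, right, down, down, left, down, left, up, up, left, down, down, left, down, right, right, right, right
Counts: {'right': 11, 'down': 8, 'left': 5, 'up': 2}
Most common: right (11 times)

Solution:

┌─────────┬───┐
│A → → → ↓│   │
│ ╶─┬─┬─╴ │ ╷ │
│   │ │↓ ↲│ │ │
├─╴ │ │ ╶─┴─┘ │
│   │ │↳ → → ↓│
│ ┌─┘ ├─────┐ │
│ │   │↓ ↰  │↓│
│ │ ┌─┤ ╷ ┌─┘ │
│ │ │ │↓│↑│↓ ↲│
│ │ │ ╵ │ ╵ ┌─┤
│ │ │↓ ↲│↑ ↲│ │
│ ╵ │ ╶─┴───┘ │
│   │↳ → → → B│
└───┴─────────┘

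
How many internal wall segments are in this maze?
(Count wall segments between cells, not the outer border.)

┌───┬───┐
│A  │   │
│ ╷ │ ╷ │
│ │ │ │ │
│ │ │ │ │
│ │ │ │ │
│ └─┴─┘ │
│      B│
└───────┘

Counting internal wall segments:
Total internal walls: 9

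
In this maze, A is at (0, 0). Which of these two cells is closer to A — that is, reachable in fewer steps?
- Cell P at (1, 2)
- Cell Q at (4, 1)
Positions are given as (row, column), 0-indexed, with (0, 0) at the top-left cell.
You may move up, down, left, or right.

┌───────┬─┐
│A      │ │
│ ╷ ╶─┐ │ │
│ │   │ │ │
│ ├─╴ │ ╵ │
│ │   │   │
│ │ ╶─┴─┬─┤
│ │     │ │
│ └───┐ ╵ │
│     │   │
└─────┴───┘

Shortest path A → P at (1, 2): 3 steps
Shortest path A → Q at (4, 1): 5 steps

P is closer (3 steps vs 5 steps).

Path to P:

┌───────┬─┐
│A ↓    │ │
│ ╷ ╶─┐ │ │
│ │↳ P│ │ │
│ ├─╴ │ ╵ │
│ │   │   │
│ │ ╶─┴─┬─┤
│ │     │ │
│ └───┐ ╵ │
│     │   │
└─────┴───┘

Path to Q:

┌───────┬─┐
│A      │ │
│ ╷ ╶─┐ │ │
│↓│   │ │ │
│ ├─╴ │ ╵ │
│↓│   │   │
│ │ ╶─┴─┬─┤
│↓│     │ │
│ └───┐ ╵ │
│↳ Q  │   │
└─────┴───┘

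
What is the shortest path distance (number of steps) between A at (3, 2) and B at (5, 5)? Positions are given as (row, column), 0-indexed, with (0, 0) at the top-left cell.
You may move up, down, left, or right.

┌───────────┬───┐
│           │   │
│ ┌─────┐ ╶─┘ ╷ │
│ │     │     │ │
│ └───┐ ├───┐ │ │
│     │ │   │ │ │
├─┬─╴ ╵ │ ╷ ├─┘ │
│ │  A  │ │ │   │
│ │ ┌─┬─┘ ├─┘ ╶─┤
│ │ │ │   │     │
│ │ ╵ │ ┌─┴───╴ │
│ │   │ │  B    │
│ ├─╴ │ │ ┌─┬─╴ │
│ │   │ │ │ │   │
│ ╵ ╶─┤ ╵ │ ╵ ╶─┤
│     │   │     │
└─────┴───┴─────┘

Finding path from (3, 2) to (5, 5):
Path: (3,2) → (2,2) → (2,1) → (2,0) → (1,0) → (0,0) → (0,1) → (0,2) → (0,3) → (0,4) → (1,4) → (1,5) → (1,6) → (0,6) → (0,7) → (1,7) → (2,7) → (3,7) → (3,6) → (4,6) → (4,7) → (5,7) → (5,6) → (5,5)
Distance: 23 steps

Solution:

┌───────────┬───┐
│↱ → → → ↓  │↱ ↓│
│ ┌─────┐ ╶─┘ ╷ │
│↑│     │↳ → ↑│↓│
│ └───┐ ├───┐ │ │
│↑ ← ↰│ │   │ │↓│
├─┬─╴ ╵ │ ╷ ├─┘ │
│ │  A  │ │ │↓ ↲│
│ │ ┌─┬─┘ ├─┘ ╶─┤
│ │ │ │   │  ↳ ↓│
│ │ ╵ │ ┌─┴───╴ │
│ │   │ │  B ← ↲│
│ ├─╴ │ │ ┌─┬─╴ │
│ │   │ │ │ │   │
│ ╵ ╶─┤ ╵ │ ╵ ╶─┤
│     │   │     │
└─────┴───┴─────┘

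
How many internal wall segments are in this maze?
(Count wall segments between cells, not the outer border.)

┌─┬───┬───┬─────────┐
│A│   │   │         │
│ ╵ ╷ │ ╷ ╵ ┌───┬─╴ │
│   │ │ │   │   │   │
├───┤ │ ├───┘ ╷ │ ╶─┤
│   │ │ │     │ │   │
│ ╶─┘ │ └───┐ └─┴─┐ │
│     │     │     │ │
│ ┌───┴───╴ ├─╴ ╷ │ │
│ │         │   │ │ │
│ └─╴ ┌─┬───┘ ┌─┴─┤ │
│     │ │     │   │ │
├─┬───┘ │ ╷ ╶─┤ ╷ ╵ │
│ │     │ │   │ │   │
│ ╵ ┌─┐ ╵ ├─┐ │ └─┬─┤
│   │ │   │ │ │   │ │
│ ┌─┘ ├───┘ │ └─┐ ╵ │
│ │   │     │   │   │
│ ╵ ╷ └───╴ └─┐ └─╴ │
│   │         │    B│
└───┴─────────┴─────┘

Counting internal wall segments:
Total internal walls: 81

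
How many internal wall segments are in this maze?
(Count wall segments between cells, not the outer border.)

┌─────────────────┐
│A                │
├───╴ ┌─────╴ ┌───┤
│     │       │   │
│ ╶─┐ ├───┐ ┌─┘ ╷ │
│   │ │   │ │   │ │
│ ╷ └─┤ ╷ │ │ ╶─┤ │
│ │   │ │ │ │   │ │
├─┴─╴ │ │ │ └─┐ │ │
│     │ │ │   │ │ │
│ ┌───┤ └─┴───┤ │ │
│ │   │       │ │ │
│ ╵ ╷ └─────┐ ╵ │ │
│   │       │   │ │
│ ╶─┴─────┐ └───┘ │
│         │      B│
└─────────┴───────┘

Counting internal wall segments:
Total internal walls: 56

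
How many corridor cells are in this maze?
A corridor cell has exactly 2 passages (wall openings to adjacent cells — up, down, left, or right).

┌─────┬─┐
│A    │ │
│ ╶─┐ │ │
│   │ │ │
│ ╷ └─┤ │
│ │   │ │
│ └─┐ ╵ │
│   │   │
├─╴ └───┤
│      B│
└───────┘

Counting cells with exactly 2 passages:
Total corridor cells: 14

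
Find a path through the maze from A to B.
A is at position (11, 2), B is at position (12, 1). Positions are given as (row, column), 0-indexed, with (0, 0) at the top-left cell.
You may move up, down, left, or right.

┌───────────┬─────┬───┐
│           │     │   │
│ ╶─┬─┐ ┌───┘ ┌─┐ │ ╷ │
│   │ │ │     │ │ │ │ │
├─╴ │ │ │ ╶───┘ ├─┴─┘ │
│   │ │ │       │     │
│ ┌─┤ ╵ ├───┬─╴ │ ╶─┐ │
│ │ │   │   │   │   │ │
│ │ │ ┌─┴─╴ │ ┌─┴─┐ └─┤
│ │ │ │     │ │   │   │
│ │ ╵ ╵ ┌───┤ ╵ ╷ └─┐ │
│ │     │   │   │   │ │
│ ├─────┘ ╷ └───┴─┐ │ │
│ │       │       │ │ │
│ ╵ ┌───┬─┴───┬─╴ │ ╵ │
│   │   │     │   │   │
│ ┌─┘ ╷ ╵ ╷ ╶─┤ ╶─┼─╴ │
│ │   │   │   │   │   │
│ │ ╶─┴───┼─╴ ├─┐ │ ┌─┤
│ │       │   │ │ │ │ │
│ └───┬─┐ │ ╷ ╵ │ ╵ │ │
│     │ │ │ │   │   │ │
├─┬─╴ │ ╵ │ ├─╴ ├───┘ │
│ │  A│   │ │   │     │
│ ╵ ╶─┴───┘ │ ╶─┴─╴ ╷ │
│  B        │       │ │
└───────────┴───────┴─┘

Finding the shortest path from (11, 2) to (12, 1):
Path length: 2 steps
Directions: left → down

Solution:

┌───────────┬─────┬───┐
│           │     │   │
│ ╶─┬─┐ ┌───┘ ┌─┐ │ ╷ │
│   │ │ │     │ │ │ │ │
├─╴ │ │ │ ╶───┘ ├─┴─┘ │
│   │ │ │       │     │
│ ┌─┤ ╵ ├───┬─╴ │ ╶─┐ │
│ │ │   │   │   │   │ │
│ │ │ ┌─┴─╴ │ ┌─┴─┐ └─┤
│ │ │ │     │ │   │   │
│ │ ╵ ╵ ┌───┤ ╵ ╷ └─┐ │
│ │     │   │   │   │ │
│ ├─────┘ ╷ └───┴─┐ │ │
│ │       │       │ │ │
│ ╵ ┌───┬─┴───┬─╴ │ ╵ │
│   │   │     │   │   │
│ ┌─┘ ╷ ╵ ╷ ╶─┤ ╶─┼─╴ │
│ │   │   │   │   │   │
│ │ ╶─┴───┼─╴ ├─┐ │ ┌─┤
│ │       │   │ │ │ │ │
│ └───┬─┐ │ ╷ ╵ │ ╵ │ │
│     │ │ │ │   │   │ │
├─┬─╴ │ ╵ │ ├─╴ ├───┘ │
│ │↓ A│   │ │   │     │
│ ╵ ╶─┴───┘ │ ╶─┴─╴ ╷ │
│  B        │       │ │
└───────────┴───────┴─┘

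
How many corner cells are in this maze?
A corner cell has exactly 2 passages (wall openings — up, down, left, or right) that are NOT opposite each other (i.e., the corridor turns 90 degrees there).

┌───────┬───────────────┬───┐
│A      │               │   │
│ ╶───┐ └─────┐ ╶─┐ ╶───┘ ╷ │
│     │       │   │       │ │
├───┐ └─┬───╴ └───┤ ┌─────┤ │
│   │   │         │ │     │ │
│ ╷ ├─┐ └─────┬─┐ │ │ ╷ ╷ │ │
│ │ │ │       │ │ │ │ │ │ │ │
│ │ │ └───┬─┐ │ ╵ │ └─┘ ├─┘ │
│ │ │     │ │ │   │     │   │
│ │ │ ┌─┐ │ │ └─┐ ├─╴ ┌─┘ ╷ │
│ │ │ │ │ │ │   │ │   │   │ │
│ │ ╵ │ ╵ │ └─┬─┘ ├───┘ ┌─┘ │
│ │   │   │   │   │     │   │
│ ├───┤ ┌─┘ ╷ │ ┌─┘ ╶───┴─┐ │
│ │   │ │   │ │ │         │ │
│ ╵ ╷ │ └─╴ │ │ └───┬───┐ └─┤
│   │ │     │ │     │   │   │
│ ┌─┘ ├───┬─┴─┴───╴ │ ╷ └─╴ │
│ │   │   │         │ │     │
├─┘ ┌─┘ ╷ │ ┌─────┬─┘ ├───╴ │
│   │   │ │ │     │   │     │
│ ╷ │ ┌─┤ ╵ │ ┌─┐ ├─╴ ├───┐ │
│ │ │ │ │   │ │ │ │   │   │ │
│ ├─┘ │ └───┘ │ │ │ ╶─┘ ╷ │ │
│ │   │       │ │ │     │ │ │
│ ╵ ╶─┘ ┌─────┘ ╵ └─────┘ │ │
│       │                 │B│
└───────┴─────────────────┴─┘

Counting corner cells (2 non-opposite passages):
Total corners: 74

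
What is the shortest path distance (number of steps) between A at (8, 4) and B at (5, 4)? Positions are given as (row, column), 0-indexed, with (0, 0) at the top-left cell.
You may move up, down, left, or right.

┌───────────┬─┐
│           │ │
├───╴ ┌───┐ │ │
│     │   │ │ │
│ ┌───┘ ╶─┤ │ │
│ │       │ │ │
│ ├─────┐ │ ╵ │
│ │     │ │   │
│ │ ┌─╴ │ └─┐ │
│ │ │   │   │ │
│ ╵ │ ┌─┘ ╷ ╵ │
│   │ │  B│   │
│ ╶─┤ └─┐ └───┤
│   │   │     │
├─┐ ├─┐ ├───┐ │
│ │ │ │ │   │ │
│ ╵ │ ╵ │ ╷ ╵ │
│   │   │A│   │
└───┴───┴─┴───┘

Finding path from (8, 4) to (5, 4):
Path: (8,4) → (7,4) → (7,5) → (8,5) → (8,6) → (7,6) → (6,6) → (6,5) → (6,4) → (5,4)
Distance: 9 steps

Solution:

┌───────────┬─┐
│           │ │
├───╴ ┌───┐ │ │
│     │   │ │ │
│ ┌───┘ ╶─┤ │ │
│ │       │ │ │
│ ├─────┐ │ ╵ │
│ │     │ │   │
│ │ ┌─╴ │ └─┐ │
│ │ │   │   │ │
│ ╵ │ ┌─┘ ╷ ╵ │
│   │ │  B│   │
│ ╶─┤ └─┐ └───┤
│   │   │↑ ← ↰│
├─┐ ├─┐ ├───┐ │
│ │ │ │ │↱ ↓│↑│
│ ╵ │ ╵ │ ╷ ╵ │
│   │   │A│↳ ↑│
└───┴───┴─┴───┘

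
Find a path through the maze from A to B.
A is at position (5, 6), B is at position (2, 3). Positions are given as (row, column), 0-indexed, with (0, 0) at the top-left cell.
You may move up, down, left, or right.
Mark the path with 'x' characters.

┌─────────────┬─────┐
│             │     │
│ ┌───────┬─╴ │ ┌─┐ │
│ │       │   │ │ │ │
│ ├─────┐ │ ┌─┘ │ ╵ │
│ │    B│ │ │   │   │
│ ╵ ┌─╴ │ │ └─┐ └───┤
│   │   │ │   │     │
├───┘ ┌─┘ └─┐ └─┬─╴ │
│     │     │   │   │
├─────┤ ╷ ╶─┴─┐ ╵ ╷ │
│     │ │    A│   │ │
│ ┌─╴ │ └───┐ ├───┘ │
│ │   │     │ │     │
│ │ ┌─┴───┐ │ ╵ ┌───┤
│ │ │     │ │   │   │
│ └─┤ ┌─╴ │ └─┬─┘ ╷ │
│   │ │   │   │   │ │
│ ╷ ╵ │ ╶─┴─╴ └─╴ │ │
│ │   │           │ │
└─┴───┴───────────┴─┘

Finding the shortest path from (5, 6) to (2, 3):
Path length: 32 steps
Directions: down → down → right → up → right → right → up → up → left → down → left → up → left → up → left → up → up → right → up → left → left → left → left → left → left → down → down → down → right → up → right → right

Solution:

┌─────────────┬─────┐
│x x x x x x x│     │
│ ┌───────┬─╴ │ ┌─┐ │
│x│       │x x│ │ │ │
│ ├─────┐ │ ┌─┘ │ ╵ │
│x│x x B│ │x│   │   │
│ ╵ ┌─╴ │ │ └─┐ └───┤
│x x│   │ │x x│     │
├───┘ ┌─┘ └─┐ └─┬─╴ │
│     │     │x x│x x│
├─────┤ ╷ ╶─┴─┐ ╵ ╷ │
│     │ │    A│x x│x│
│ ┌─╴ │ └───┐ ├───┘ │
│ │   │     │x│x x x│
│ │ ┌─┴───┐ │ ╵ ┌───┤
│ │ │     │ │x x│   │
│ └─┤ ┌─╴ │ └─┬─┘ ╷ │
│   │ │   │   │   │ │
│ ╷ ╵ │ ╶─┴─╴ └─╴ │ │
│ │   │           │ │
└─┴───┴───────────┴─┘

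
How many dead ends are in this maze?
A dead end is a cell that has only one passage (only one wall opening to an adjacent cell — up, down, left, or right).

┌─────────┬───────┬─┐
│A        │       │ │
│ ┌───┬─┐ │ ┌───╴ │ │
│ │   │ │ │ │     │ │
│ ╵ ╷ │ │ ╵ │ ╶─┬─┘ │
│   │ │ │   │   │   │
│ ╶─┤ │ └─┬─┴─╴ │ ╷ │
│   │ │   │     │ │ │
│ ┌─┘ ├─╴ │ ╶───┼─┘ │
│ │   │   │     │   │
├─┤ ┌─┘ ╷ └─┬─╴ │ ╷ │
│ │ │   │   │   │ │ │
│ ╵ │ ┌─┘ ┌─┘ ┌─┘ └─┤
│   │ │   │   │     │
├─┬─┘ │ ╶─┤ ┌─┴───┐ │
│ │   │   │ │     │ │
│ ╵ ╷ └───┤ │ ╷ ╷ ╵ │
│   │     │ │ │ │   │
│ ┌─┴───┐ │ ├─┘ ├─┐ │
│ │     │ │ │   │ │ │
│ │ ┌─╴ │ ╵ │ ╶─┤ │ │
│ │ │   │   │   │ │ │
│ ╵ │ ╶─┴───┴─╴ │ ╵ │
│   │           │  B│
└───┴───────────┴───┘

Checking each cell for number of passages:

Dead ends found at positions:
  (0, 9)
  (1, 3)
  (3, 1)
  (3, 8)
  (4, 0)
  (5, 0)
  (5, 5)
  (5, 9)
  (6, 7)
  (7, 0)
  (7, 4)
  (8, 6)
  (9, 8)
Total dead ends: 13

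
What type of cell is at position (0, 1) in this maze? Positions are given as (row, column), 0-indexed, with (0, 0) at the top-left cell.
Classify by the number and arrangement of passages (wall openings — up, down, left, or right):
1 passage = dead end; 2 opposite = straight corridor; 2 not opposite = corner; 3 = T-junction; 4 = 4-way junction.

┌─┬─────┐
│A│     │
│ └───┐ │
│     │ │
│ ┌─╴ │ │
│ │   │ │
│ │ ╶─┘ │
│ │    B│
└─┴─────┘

Checking cell at (0, 1):
Number of passages: 1
Cell type: dead end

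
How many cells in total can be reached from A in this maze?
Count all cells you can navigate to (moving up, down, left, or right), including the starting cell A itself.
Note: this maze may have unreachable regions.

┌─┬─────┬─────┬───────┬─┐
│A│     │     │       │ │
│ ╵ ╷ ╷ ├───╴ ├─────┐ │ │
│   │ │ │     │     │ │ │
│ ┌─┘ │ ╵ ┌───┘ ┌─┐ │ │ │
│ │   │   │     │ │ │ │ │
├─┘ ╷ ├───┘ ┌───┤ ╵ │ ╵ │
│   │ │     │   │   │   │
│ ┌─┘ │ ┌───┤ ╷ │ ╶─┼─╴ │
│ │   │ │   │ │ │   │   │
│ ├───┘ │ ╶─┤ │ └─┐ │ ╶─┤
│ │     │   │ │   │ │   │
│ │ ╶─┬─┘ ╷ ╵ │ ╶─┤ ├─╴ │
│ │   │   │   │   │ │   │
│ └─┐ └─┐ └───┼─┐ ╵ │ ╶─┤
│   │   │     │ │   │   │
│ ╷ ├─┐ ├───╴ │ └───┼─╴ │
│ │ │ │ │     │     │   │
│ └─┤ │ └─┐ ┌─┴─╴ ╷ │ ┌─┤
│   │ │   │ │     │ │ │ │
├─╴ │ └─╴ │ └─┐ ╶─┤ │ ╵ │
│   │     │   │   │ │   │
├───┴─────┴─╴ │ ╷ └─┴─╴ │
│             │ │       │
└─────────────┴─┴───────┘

Using BFS/flood-fill to find all reachable cells from A:
Maze size: 12 × 12 = 144 total cells
109 cell(s) are walled off and cannot be reached from A.
Reachable cells: 35

Reachable region (· marks reachable cells):

┌─┬─────┬─────┬───────┬─┐
│A│· · ·│· · ·│       │ │
│ ╵ ╷ ╷ ├───╴ ├─────┐ │ │
│· ·│·│·│· · ·│     │ │ │
│ ┌─┘ │ ╵ ┌───┘ ┌─┐ │ │ │
│·│· ·│· ·│     │ │ │ │ │
├─┘ ╷ ├───┘ ┌───┤ ╵ │ ╵ │
│· ·│·│     │   │   │   │
│ ┌─┘ │ ┌───┤ ╷ │ ╶─┼─╴ │
│·│· ·│ │   │ │ │   │   │
│ ├───┘ │ ╶─┤ │ └─┐ │ ╶─┤
│·│     │   │ │   │ │   │
│ │ ╶─┬─┘ ╷ ╵ │ ╶─┤ ├─╴ │
│·│   │   │   │   │ │   │
│ └─┐ └─┐ └───┼─┐ ╵ │ ╶─┤
│· ·│   │     │ │   │   │
│ ╷ ├─┐ ├───╴ │ └───┼─╴ │
│·│·│ │ │     │     │   │
│ └─┤ │ └─┐ ┌─┴─╴ ╷ │ ┌─┤
│· ·│ │   │ │     │ │ │ │
├─╴ │ └─╴ │ └─┐ ╶─┤ │ ╵ │
│· ·│     │   │   │ │   │
├───┴─────┴─╴ │ ╷ └─┴─╴ │
│             │ │       │
└─────────────┴─┴───────┘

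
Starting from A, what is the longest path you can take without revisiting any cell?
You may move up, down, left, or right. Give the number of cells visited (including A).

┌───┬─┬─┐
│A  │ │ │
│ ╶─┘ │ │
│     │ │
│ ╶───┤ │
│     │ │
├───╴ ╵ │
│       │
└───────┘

Finding longest simple path using DFS:
Start: (0, 0)
Longest path visits 10 cells
Path: A → down → down → right → right → down → right → up → up → up

Solution:

┌───┬─┬─┐
│A  │ │B│
│ ╶─┘ │ │
│↓    │↑│
│ ╶───┤ │
│↳ → ↓│↑│
├───╴ ╵ │
│    ↳ ↑│
└───────┘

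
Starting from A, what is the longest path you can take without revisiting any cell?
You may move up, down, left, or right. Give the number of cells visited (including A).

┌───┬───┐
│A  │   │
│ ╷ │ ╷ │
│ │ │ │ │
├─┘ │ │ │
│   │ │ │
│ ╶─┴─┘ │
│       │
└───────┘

Finding longest simple path using DFS:
Start: (0, 0)
Longest path visits 15 cells
Path: A → right → down → down → left → down → right → right → right → up → up → up → left → down → down

Solution:

┌───┬───┐
│A ↓│↓ ↰│
│ ╷ │ ╷ │
│ │↓│↓│↑│
├─┘ │ │ │
│↓ ↲│B│↑│
│ ╶─┴─┘ │
│↳ → → ↑│
└───────┘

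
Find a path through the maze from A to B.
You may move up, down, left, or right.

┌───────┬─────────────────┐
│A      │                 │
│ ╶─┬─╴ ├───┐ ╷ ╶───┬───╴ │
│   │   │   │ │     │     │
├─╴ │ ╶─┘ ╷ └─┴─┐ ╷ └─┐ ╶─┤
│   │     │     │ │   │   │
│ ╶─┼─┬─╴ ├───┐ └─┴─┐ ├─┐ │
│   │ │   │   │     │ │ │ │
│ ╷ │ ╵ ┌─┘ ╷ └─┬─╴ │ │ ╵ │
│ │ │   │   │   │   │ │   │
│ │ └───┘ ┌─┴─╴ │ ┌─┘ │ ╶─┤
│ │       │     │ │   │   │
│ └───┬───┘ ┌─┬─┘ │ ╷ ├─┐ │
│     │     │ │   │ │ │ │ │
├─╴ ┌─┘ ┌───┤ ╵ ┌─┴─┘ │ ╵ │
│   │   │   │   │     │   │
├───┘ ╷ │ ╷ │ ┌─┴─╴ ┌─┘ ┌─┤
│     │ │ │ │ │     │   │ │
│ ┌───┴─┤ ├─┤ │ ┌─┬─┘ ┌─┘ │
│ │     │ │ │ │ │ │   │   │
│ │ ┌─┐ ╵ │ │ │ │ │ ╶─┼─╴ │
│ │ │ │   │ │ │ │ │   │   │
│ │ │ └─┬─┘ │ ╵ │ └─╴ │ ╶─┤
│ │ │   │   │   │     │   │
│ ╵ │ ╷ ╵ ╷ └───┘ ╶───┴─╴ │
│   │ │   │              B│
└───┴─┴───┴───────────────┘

Finding the shortest path through the maze:
Path length: 76 steps
Directions: right → right → right → down → left → down → right → right → up → right → down → right → right → down → right → right → down → left → down → down → left → down → left → down → down → down → down → right → up → up → up → right → right → up → right → up → up → up → up → up → left → up → left → left → up → right → right → right → right → right → down → left → down → right → down → down → left → down → right → down → down → left → down → left → down → left → down → right → down → left → left → down → right → right → right → right

Solution:

┌───────┬─────────────────┐
│A → → ↓│      ↱ → → → → ↓│
│ ╶─┬─╴ ├───┐ ╷ ╶───┬───╴ │
│   │↓ ↲│↱ ↓│ │↑ ← ↰│  ↓ ↲│
├─╴ │ ╶─┘ ╷ └─┴─┐ ╷ └─┐ ╶─┤
│   │↳ → ↑│↳ → ↓│ │↑ ↰│↳ ↓│
│ ╶─┼─┬─╴ ├───┐ └─┴─┐ ├─┐ │
│   │ │   │   │↳ → ↓│↑│ │↓│
│ ╷ │ ╵ ┌─┘ ╷ └─┬─╴ │ │ ╵ │
│ │ │   │   │   │↓ ↲│↑│↓ ↲│
│ │ └───┘ ┌─┴─╴ │ ┌─┘ │ ╶─┤
│ │       │     │↓│  ↑│↳ ↓│
│ └───┬───┘ ┌─┬─┘ │ ╷ ├─┐ │
│     │     │ │↓ ↲│ │↑│ │↓│
├─╴ ┌─┘ ┌───┤ ╵ ┌─┴─┘ │ ╵ │
│   │   │   │↓ ↲│  ↱ ↑│↓ ↲│
├───┘ ╷ │ ╷ │ ┌─┴─╴ ┌─┘ ┌─┤
│     │ │ │ │↓│↱ → ↑│↓ ↲│ │
│ ┌───┴─┤ ├─┤ │ ┌─┬─┘ ┌─┘ │
│ │     │ │ │↓│↑│ │↓ ↲│   │
│ │ ┌─┐ ╵ │ │ │ │ │ ╶─┼─╴ │
│ │ │ │   │ │↓│↑│ │↳ ↓│   │
│ │ │ └─┬─┘ │ ╵ │ └─╴ │ ╶─┤
│ │ │   │   │↳ ↑│↓ ← ↲│   │
│ ╵ │ ╷ ╵ ╷ └───┘ ╶───┴─╴ │
│   │ │   │      ↳ → → → B│
└───┴─┴───┴───────────────┘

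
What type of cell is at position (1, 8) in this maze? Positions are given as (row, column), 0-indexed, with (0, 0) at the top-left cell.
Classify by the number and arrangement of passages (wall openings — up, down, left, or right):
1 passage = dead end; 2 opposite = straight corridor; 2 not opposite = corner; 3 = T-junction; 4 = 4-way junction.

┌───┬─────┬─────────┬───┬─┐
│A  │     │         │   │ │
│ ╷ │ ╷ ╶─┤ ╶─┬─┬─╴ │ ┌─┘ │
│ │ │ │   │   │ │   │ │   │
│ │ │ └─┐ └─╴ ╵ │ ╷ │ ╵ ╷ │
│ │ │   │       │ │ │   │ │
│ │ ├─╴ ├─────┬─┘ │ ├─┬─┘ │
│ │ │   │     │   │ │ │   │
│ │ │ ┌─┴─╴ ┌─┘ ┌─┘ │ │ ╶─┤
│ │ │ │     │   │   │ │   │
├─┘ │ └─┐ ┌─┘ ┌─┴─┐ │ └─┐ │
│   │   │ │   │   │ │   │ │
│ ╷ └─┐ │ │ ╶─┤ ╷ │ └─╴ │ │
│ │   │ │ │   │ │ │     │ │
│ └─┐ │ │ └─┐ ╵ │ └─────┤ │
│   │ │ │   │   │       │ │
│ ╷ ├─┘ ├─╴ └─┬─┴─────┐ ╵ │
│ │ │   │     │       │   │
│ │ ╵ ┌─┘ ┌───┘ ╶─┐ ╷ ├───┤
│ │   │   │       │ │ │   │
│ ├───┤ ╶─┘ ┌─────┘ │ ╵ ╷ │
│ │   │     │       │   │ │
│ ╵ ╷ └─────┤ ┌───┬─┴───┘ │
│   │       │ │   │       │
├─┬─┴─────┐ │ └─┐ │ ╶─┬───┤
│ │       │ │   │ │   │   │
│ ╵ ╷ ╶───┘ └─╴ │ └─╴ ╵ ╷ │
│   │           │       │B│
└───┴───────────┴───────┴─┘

Checking cell at (1, 8):
Number of passages: 2
Cell type: corner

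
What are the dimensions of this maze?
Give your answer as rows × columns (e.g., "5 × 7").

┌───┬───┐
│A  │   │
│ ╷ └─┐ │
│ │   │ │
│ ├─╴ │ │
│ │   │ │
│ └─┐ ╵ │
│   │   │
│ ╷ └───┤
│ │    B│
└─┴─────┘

Counting the maze dimensions:
Rows (vertical): 5
Columns (horizontal): 4
Dimensions: 5 × 4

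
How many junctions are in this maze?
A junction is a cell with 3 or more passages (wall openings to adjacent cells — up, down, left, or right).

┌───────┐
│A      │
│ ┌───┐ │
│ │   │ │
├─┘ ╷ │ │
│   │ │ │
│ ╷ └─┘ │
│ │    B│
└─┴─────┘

Checking each cell for number of passages:

Junctions found (3+ passages):
  (2, 1): 3 passages
Total junctions: 1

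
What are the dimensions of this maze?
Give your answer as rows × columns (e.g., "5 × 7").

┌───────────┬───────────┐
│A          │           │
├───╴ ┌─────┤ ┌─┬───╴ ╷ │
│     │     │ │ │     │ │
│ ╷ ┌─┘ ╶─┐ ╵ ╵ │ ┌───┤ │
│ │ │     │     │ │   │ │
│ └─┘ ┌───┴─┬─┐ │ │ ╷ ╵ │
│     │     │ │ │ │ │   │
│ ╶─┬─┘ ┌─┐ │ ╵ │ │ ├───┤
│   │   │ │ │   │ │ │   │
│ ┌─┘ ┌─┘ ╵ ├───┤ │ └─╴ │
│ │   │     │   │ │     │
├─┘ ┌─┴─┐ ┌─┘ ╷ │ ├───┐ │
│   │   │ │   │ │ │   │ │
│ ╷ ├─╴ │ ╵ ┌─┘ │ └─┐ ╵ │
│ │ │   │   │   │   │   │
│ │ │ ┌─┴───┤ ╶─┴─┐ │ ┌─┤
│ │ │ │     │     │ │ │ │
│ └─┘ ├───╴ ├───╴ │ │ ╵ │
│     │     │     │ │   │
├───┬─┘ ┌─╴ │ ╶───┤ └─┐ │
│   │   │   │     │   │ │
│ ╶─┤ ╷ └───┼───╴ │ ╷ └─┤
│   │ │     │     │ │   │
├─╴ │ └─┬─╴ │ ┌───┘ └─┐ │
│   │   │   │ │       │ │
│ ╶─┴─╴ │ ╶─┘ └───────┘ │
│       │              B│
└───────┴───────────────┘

Counting the maze dimensions:
Rows (vertical): 14
Columns (horizontal): 12
Dimensions: 14 × 12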